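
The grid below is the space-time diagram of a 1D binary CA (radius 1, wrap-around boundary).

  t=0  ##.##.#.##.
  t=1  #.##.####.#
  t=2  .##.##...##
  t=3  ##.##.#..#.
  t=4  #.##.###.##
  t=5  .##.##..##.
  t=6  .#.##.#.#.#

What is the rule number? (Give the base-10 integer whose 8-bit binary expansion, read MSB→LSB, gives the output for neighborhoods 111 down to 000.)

  ### -> .   bit 7 = 0  t=1,i=6
  ##. -> .   bit 6 = 0  t=0,i=1
  #.# -> #   bit 5 = 1  t=0,i=2
  #.. -> #   bit 4 = 1  t=2,i=6
  .## -> #   bit 3 = 1  t=0,i=0
  .#. -> #   bit 2 = 1  t=0,i=6
  ..# -> .   bit 1 = 0  t=2,i=8
  ... -> .   bit 0 = 0  t=2,i=7
  bits 00111100 = 60

60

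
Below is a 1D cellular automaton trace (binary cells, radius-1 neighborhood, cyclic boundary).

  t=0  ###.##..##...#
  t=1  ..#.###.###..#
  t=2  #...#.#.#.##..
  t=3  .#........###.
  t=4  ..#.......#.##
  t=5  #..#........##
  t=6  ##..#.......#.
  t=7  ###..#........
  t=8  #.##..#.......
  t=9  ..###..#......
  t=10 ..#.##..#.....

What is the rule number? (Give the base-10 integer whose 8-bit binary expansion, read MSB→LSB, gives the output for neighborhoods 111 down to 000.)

88

  nb ###: next=.  (t=0,i=0, bit7=0)
  nb ##.: next=#  (t=0,i=2, bit6=1)
  nb #.#: next=.  (t=0,i=3, bit5=0)
  nb #..: next=#  (t=0,i=6, bit4=1)
  nb .##: next=#  (t=0,i=4, bit3=1)
  nb .#.: next=.  (t=1,i=2, bit2=0)
  nb ..#: next=.  (t=0,i=7, bit1=0)
  nb ...: next=.  (t=0,i=11, bit0=0)
  bits 01011000 = 88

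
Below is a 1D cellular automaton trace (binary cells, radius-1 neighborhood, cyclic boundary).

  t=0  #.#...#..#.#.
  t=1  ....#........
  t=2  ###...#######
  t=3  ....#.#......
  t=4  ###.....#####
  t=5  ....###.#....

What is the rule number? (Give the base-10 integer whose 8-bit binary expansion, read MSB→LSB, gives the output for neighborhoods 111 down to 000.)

9

  nb ###: next=.  (t=2,i=0, bit7=0)
  nb ##.: next=.  (t=2,i=2, bit6=0)
  nb #.#: next=.  (t=0,i=1, bit5=0)
  nb #..: next=.  (t=0,i=3, bit4=0)
  nb .##: next=#  (t=2,i=6, bit3=1)
  nb .#.: next=.  (t=0,i=0, bit2=0)
  nb ..#: next=.  (t=0,i=5, bit1=0)
  nb ...: next=#  (t=0,i=4, bit0=1)
  bits 00001001 = 9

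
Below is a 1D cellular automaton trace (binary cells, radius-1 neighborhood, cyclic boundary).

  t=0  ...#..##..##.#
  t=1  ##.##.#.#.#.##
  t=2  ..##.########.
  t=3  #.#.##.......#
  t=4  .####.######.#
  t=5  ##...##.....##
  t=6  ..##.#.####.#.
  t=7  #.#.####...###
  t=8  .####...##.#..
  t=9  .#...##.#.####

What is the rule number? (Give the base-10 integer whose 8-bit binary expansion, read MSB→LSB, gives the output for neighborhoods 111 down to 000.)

61

  ###|.  b7=0 t=1,i=0
  ##.|.  b6=0 t=0,i=7
  #.#|#  b5=1 t=0,i=12
  #..|#  b4=1 t=0,i=0
  .##|#  b3=1 t=0,i=6
  .#.|#  b2=1 t=0,i=3
  ..#|.  b1=0 t=0,i=2
  ...|#  b0=1 t=0,i=1
  bits 00111101 = 61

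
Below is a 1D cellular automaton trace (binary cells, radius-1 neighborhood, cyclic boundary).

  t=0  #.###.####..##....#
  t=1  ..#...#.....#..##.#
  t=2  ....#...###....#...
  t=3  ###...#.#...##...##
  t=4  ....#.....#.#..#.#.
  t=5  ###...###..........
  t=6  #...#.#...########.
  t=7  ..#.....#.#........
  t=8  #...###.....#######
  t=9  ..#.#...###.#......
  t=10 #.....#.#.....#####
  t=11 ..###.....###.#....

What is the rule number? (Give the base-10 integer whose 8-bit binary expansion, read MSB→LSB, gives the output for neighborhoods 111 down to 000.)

9

  ###|.  b7=0 t=0,i=3
  ##.|.  b6=0 t=0,i=0
  #.#|.  b5=0 t=0,i=1
  #..|.  b4=0 t=0,i=10
  .##|#  b3=1 t=0,i=2
  .#.|.  b2=0 t=1,i=2
  ..#|.  b1=0 t=0,i=11
  ...|#  b0=1 t=0,i=15
  bits 00001001 = 9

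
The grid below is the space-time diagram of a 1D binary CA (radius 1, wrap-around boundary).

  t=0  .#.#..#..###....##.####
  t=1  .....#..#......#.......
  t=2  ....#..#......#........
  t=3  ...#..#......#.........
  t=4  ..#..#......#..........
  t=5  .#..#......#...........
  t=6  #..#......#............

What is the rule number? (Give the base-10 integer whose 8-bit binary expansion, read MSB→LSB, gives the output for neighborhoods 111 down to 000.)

  ###|.  b7=0 t=0,i=10
  ##.|.  b6=0 t=0,i=11
  #.#|.  b5=0 t=0,i=0
  #..|.  b4=0 t=0,i=4
  .##|.  b3=0 t=0,i=9
  .#.|.  b2=0 t=0,i=1
  ..#|#  b1=1 t=0,i=5
  ...|.  b0=0 t=0,i=13
  bits 00000010 = 2

2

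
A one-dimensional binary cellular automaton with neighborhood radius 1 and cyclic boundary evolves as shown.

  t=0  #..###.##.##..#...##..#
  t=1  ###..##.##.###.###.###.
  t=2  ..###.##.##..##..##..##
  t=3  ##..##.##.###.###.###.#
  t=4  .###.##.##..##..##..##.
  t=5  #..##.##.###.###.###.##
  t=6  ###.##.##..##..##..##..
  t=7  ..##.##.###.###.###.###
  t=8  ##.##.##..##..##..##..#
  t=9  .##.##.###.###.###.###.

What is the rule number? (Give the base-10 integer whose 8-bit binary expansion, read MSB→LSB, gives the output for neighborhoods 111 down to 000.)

  [7] ### => .  t=0,i=4
  [6] ##. => #  t=0,i=0
  [5] #.# => #  t=0,i=6
  [4] #.. => #  t=0,i=1
  [3] .## => .  t=0,i=3
  [2] .#. => .  t=0,i=14
  [1] ..# => #  t=0,i=2
  [0] ... => #  t=0,i=16
  bits 01110011 = 115

115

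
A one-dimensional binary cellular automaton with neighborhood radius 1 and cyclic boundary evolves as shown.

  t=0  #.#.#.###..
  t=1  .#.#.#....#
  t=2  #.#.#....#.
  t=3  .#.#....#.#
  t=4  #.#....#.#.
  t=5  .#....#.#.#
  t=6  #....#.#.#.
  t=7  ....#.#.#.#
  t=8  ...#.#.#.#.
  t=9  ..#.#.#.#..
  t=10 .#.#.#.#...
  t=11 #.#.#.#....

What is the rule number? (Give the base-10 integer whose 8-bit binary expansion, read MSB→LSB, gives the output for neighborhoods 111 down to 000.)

  [7] ### => .  t=0,i=7
  [6] ##. => .  t=0,i=8
  [5] #.# => #  t=0,i=1
  [4] #.. => .  t=0,i=9
  [3] .## => .  t=0,i=6
  [2] .#. => .  t=0,i=0
  [1] ..# => #  t=0,i=10
  [0] ... => .  t=1,i=7
  bits 00100010 = 34

34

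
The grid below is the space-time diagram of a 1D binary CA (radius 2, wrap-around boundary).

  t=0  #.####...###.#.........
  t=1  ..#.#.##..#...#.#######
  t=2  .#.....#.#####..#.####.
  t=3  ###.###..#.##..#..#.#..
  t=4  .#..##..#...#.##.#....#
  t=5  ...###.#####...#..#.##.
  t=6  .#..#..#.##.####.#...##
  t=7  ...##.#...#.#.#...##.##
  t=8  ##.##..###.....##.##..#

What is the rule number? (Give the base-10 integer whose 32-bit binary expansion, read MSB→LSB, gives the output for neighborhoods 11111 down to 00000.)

  nb #####: next=#  (t=1,i=18, bit31=1)
  nb ####.: next=#  (t=0,i=4, bit30=1)
  nb ###.#: next=.  (t=0,i=11, bit29=0)
  nb ###..: next=.  (t=0,i=5, bit28=0)
  nb ##.##: next=.  (t=3,i=3, bit27=0)
  nb ##.#.: next=.  (t=0,i=12, bit26=0)
  nb ##..#: next=.  (t=1,i=0, bit25=0)
  nb ##...: next=#  (t=0,i=6, bit24=1)
  nb #.###: next=#  (t=0,i=2, bit23=1)
  nb #.##.: next=.  (t=1,i=6, bit22=0)
  nb #.#.#: next=.  (t=1,i=4, bit21=0)
  nb #.#..: next=.  (t=0,i=13, bit20=0)
  nb #..##: next=#  (t=3,i=22, bit19=1)
  nb #..#.: next=#  (t=1,i=1, bit18=1)
  nb #...#: next=#  (t=0,i=7, bit17=1)
  nb #....: next=.  (t=0,i=15, bit16=0)
  nb .####: next=.  (t=0,i=3, bit15=0)
  nb .###.: next=#  (t=0,i=10, bit14=1)
  nb .##.#: next=#  (t=4,i=15, bit13=1)
  nb .##..: next=#  (t=1,i=7, bit12=1)
  nb .#.##: next=.  (t=0,i=1, bit11=0)
  nb .#.#.: next=.  (t=1,i=3, bit10=0)
  nb .#..#: next=.  (t=3,i=16, bit9=0)
  nb .#...: next=#  (t=0,i=14, bit8=1)
  nb ..###: next=.  (t=0,i=9, bit7=0)
  nb ..##.: next=#  (t=4,i=4, bit6=1)
  nb ..#.#: next=.  (t=0,i=0, bit5=0)
  nb ..#..: next=#  (t=1,i=10, bit4=1)
  nb ...##: next=.  (t=0,i=8, bit3=0)
  nb ...#.: next=#  (t=0,i=22, bit2=1)
  nb ....#: next=#  (t=0,i=21, bit1=1)
  nb .....: next=#  (t=0,i=16, bit0=1)
  bits 11000001100011100111000101010111 = 3247337815

3247337815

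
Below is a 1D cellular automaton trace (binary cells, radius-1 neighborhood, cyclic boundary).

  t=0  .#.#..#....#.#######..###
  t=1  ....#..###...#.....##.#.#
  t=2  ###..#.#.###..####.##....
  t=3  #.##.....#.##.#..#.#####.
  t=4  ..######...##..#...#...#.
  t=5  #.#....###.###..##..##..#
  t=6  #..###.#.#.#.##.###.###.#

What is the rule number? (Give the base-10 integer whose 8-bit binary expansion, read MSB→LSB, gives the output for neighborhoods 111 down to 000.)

  ###|.  b7=0 t=0,i=14
  ##.|#  b6=1 t=0,i=19
  #.#|.  b5=0 t=0,i=0
  #..|#  b4=1 t=0,i=4
  .##|#  b3=1 t=0,i=13
  .#.|.  b2=0 t=0,i=1
  ..#|.  b1=0 t=0,i=5
  ...|#  b0=1 t=0,i=8
  bits 01011001 = 89

89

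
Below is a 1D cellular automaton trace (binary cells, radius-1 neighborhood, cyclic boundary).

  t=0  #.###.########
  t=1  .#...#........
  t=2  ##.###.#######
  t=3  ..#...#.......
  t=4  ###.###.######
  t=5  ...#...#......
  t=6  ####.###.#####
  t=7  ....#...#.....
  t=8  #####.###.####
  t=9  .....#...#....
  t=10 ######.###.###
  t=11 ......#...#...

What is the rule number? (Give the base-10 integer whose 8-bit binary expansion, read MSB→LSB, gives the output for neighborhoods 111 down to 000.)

39

  nb ###: next=.  (t=0,i=3, bit7=0)
  nb ##.: next=.  (t=0,i=0, bit6=0)
  nb #.#: next=#  (t=0,i=1, bit5=1)
  nb #..: next=.  (t=1,i=2, bit4=0)
  nb .##: next=.  (t=0,i=2, bit3=0)
  nb .#.: next=#  (t=1,i=1, bit2=1)
  nb ..#: next=#  (t=1,i=0, bit1=1)
  nb ...: next=#  (t=1,i=3, bit0=1)
  bits 00100111 = 39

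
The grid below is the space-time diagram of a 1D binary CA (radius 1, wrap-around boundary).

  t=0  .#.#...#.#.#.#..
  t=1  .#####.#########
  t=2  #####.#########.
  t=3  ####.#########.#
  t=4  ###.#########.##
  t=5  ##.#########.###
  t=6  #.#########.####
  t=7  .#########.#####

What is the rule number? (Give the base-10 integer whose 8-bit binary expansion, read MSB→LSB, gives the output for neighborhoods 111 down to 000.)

189

  nb ###: next=#  (t=1,i=2, bit7=1)
  nb ##.: next=.  (t=1,i=5, bit6=0)
  nb #.#: next=#  (t=0,i=2, bit5=1)
  nb #..: next=#  (t=0,i=4, bit4=1)
  nb .##: next=#  (t=1,i=1, bit3=1)
  nb .#.: next=#  (t=0,i=1, bit2=1)
  nb ..#: next=.  (t=0,i=0, bit1=0)
  nb ...: next=#  (t=0,i=5, bit0=1)
  bits 10111101 = 189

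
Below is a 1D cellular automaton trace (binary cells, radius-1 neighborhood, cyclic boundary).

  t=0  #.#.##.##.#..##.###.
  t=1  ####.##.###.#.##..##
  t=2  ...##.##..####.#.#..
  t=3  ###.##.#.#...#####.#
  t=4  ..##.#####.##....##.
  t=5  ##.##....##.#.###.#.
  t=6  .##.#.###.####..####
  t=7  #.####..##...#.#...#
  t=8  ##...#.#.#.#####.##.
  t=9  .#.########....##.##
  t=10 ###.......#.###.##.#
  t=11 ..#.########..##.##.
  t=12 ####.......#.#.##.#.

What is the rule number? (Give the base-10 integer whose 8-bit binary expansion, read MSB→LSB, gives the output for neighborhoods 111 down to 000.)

103

  nb ###: next=.  (t=0,i=17, bit7=0)
  nb ##.: next=#  (t=0,i=5, bit6=1)
  nb #.#: next=#  (t=0,i=1, bit5=1)
  nb #..: next=.  (t=0,i=11, bit4=0)
  nb .##: next=.  (t=0,i=4, bit3=0)
  nb .#.: next=#  (t=0,i=0, bit2=1)
  nb ..#: next=#  (t=0,i=12, bit1=1)
  nb ...: next=#  (t=2,i=0, bit0=1)
  bits 01100111 = 103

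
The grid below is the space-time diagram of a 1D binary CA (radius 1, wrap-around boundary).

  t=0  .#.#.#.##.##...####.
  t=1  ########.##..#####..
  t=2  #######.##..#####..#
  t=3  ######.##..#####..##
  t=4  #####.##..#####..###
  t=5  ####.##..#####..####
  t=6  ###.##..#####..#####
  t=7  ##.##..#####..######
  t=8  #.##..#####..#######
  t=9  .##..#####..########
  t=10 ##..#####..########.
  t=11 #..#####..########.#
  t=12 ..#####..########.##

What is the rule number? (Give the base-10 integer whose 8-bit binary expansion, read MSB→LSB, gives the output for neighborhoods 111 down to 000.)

175

  ### -> #   bit 7 = 1  t=0,i=16
  ##. -> .   bit 6 = 0  t=0,i=8
  #.# -> #   bit 5 = 1  t=0,i=2
  #.. -> .   bit 4 = 0  t=0,i=12
  .## -> #   bit 3 = 1  t=0,i=7
  .#. -> #   bit 2 = 1  t=0,i=1
  ..# -> #   bit 1 = 1  t=0,i=0
  ... -> #   bit 0 = 1  t=0,i=13
  bits 10101111 = 175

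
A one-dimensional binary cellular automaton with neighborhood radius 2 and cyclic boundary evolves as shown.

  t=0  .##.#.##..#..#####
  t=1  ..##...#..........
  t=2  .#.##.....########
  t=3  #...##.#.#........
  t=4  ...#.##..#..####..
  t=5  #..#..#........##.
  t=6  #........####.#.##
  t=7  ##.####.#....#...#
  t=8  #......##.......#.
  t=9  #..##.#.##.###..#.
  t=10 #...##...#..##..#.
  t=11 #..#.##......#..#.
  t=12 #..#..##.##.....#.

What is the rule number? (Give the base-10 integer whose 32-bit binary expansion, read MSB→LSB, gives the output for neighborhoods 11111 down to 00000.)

353398825

  ##### -> .   bit 31 = 0  t=0,i=15
  ####. -> .   bit 30 = 0  t=0,i=16
  ###.# -> .   bit 29 = 0  t=0,i=17
  ###.. -> #   bit 28 = 1  t=4,i=15
  ##.## -> .   bit 27 = 0  t=0,i=0
  ##.#. -> #   bit 26 = 1  t=0,i=3
  ##..# -> .   bit 25 = 0  t=0,i=8
  ##... -> #   bit 24 = 1  t=1,i=4
  #.### -> .   bit 23 = 0  t=6,i=16
  #.##. -> .   bit 22 = 0  t=0,i=1
  #.#.# -> .   bit 21 = 0  t=0,i=4
  #.#.. -> #   bit 20 = 1  t=3,i=9
  #..## -> .   bit 19 = 0  t=0,i=12
  #..#. -> .   bit 18 = 0  t=0,i=9
  #...# -> .   bit 17 = 0  t=1,i=5
  #.... -> .   bit 16 = 0  t=1,i=9
  .#### -> .   bit 15 = 0  t=0,i=14
  .###. -> #   bit 14 = 1  t=6,i=17
  .##.# -> #   bit 13 = 1  t=0,i=2
  .##.. -> #   bit 12 = 1  t=0,i=7
  .#.## -> .   bit 11 = 0  t=0,i=5
  .#.#. -> .   bit 10 = 0  t=3,i=8
  .#..# -> .   bit 9 = 0  t=0,i=11
  .#... -> .   bit 8 = 0  t=1,i=8
  ..### -> .   bit 7 = 0  t=0,i=13
  ..##. -> .   bit 6 = 0  t=1,i=2
  ..#.# -> #   bit 5 = 1  t=4,i=3
  ..#.. -> .   bit 4 = 0  t=0,i=10
  ...## -> #   bit 3 = 1  t=1,i=1
  ...#. -> .   bit 2 = 0  t=1,i=6
  ....# -> .   bit 1 = 0  t=1,i=0
  ..... -> #   bit 0 = 1  t=1,i=10
  bits 00010101000100000111000000101001 = 353398825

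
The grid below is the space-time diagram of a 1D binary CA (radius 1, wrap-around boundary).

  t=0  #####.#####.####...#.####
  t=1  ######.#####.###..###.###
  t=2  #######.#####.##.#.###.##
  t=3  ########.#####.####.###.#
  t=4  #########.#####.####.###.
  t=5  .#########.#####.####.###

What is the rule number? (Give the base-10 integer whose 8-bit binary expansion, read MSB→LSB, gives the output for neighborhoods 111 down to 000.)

230

  [7] ### => #  t=0,i=0
  [6] ##. => #  t=0,i=4
  [5] #.# => #  t=0,i=5
  [4] #.. => .  t=0,i=16
  [3] .## => .  t=0,i=6
  [2] .#. => #  t=0,i=19
  [1] ..# => #  t=0,i=18
  [0] ... => .  t=0,i=17
  bits 11100110 = 230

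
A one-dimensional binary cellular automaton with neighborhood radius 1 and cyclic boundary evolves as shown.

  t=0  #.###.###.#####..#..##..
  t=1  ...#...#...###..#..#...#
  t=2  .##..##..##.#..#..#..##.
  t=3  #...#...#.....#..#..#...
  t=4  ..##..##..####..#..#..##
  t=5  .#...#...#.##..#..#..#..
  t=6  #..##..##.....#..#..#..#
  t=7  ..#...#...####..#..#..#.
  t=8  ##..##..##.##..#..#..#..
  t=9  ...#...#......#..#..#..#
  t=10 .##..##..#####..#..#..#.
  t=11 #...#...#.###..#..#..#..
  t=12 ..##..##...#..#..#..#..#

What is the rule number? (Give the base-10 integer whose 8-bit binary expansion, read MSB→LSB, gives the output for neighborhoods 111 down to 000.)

  ### -> #   bit 7 = 1  t=0,i=3
  ##. -> .   bit 6 = 0  t=0,i=4
  #.# -> .   bit 5 = 0  t=0,i=1
  #.. -> .   bit 4 = 0  t=0,i=15
  .## -> .   bit 3 = 0  t=0,i=2
  .#. -> .   bit 2 = 0  t=0,i=0
  ..# -> #   bit 1 = 1  t=0,i=16
  ... -> #   bit 0 = 1  t=1,i=1
  bits 10000011 = 131

131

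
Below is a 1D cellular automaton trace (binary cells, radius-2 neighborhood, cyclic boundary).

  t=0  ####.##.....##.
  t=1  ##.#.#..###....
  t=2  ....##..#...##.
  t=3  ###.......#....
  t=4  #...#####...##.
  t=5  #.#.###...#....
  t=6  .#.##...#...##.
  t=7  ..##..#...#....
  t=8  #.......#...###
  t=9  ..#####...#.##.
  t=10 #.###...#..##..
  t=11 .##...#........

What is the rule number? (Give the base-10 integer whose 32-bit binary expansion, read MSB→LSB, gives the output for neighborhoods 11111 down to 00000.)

  [31] ##### => #  t=4,i=6
  [30] ####. => .  t=0,i=2
  [29] ###.# => #  t=0,i=3
  [28] ###.. => .  t=1,i=10
  [27] ##.## => .  t=0,i=4
  [26] ##.#. => .  t=1,i=2
  [25] ##..# => .  t=2,i=6
  [24] ##... => .  t=0,i=7
  [23] #.### => #  t=0,i=0
  [22] #.##. => #  t=0,i=5
  [21] #.#.# => .  t=1,i=3
  [20] #.#.. => #  t=1,i=5
  [19] #..## => .  t=1,i=7
  [18] #..#. => .  t=2,i=7
  [17] #...# => #  t=2,i=10
  [16] #.... => #  t=0,i=8
  [15] .#### => #  t=0,i=1
  [14] .###. => .  t=1,i=9
  [13] .##.# => .  t=0,i=13
  [12] .##.. => .  t=0,i=6
  [11] .#.## => #  t=5,i=3
  [10] .#.#. => #  t=1,i=4
  [9] .#..# => .  t=1,i=6
  [8] .#... => .  t=2,i=9
  [7] ..### => #  t=1,i=8
  [6] ..##. => .  t=0,i=12
  [5] ..#.# => .  t=5,i=0
  [4] ..#.. => .  t=2,i=8
  [3] ...## => .  t=0,i=11
  [2] ...#. => .  t=3,i=9
  [1] ....# => #  t=0,i=10
  [0] ..... => #  t=0,i=9
  bits 10100000110100111000110010000011 = 2698218627

2698218627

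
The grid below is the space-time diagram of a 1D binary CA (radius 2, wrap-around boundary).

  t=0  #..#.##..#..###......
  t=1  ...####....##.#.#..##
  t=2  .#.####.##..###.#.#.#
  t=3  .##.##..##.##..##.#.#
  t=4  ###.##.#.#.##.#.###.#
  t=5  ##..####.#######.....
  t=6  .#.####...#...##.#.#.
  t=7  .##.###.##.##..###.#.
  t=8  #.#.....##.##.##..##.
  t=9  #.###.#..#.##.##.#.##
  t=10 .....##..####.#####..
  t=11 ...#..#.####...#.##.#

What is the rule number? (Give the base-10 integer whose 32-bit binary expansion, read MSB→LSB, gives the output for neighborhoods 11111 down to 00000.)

  nb #####: next=.  (t=5,i=11, bit31=0)
  nb ####.: next=#  (t=1,i=5, bit30=1)
  nb ###.#: next=.  (t=2,i=6, bit29=0)
  nb ###..: next=#  (t=0,i=14, bit28=1)
  nb ##.##: next=.  (t=2,i=7, bit27=0)
  nb ##.#.: next=#  (t=1,i=13, bit26=1)
  nb ##..#: next=.  (t=0,i=7, bit25=0)
  nb ##...: next=.  (t=0,i=15, bit24=0)
  nb #.###: next=.  (t=2,i=3, bit23=0)
  nb #.##.: next=#  (t=0,i=5, bit22=1)
  nb #.#.#: next=#  (t=1,i=14, bit21=1)
  nb #.#..: next=#  (t=1,i=16, bit20=1)
  nb #..##: next=#  (t=0,i=11, bit19=1)
  nb #..#.: next=.  (t=0,i=2, bit18=0)
  nb #...#: next=#  (t=1,i=1, bit17=1)
  nb #....: next=#  (t=0,i=16, bit16=1)
  nb .####: next=#  (t=1,i=4, bit15=1)
  nb .###.: next=.  (t=0,i=13, bit14=0)
  nb .##.#: next=#  (t=1,i=12, bit13=1)
  nb .##..: next=#  (t=0,i=6, bit12=1)
  nb .#.##: next=#  (t=0,i=4, bit11=1)
  nb .#.#.: next=.  (t=1,i=15, bit10=0)
  nb .#..#: next=.  (t=0,i=1, bit9=0)
  nb .#...: next=#  (t=6,i=11, bit8=1)
  nb ..###: next=#  (t=0,i=12, bit7=1)
  nb ..##.: next=.  (t=1,i=11, bit6=0)
  nb ..#.#: next=#  (t=0,i=3, bit5=1)
  nb ..#..: next=.  (t=0,i=0, bit4=0)
  nb ...##: next=.  (t=1,i=2, bit3=0)
  nb ...#.: next=#  (t=0,i=20, bit2=1)
  nb ....#: next=#  (t=0,i=19, bit1=1)
  nb .....: next=.  (t=0,i=17, bit0=0)
  bits 01010100011110111011100110100110 = 1417394598

1417394598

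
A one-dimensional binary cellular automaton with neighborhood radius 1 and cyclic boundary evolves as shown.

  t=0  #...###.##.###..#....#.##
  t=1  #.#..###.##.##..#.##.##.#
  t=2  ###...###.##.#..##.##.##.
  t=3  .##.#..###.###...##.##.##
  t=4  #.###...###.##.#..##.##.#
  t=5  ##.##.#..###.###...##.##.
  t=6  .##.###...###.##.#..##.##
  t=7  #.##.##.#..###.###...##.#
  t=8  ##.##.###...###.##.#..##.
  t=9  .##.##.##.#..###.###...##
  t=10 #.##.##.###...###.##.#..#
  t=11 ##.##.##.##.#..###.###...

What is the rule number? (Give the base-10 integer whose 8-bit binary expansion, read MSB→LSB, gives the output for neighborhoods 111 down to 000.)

  ### -> #   bit 7 = 1  t=0,i=5
  ##. -> #   bit 6 = 1  t=0,i=0
  #.# -> #   bit 5 = 1  t=0,i=7
  #.. -> .   bit 4 = 0  t=0,i=1
  .## -> .   bit 3 = 0  t=0,i=4
  .#. -> #   bit 2 = 1  t=0,i=16
  ..# -> .   bit 1 = 0  t=0,i=3
  ... -> #   bit 0 = 1  t=0,i=2
  bits 11100101 = 229

229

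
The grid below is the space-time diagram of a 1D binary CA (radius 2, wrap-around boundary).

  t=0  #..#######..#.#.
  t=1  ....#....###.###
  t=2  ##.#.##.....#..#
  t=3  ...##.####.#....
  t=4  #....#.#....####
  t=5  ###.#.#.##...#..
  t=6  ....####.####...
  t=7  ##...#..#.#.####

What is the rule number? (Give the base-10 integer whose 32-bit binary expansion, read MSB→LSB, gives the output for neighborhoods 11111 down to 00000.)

  nb #####: next=.  (t=0,i=5, bit31=0)
  nb ####.: next=.  (t=0,i=8, bit30=0)
  nb ###.#: next=.  (t=1,i=11, bit29=0)
  nb ###..: next=#  (t=0,i=9, bit28=1)
  nb ##.##: next=#  (t=1,i=12, bit27=1)
  nb ##.#.: next=.  (t=2,i=2, bit26=0)
  nb ##..#: next=#  (t=0,i=10, bit25=1)
  nb ##...: next=#  (t=1,i=0, bit24=1)
  nb #.###: next=.  (t=1,i=13, bit23=0)
  nb #.##.: next=.  (t=2,i=5, bit22=0)
  nb #.#.#: next=#  (t=0,i=14, bit21=1)
  nb #.#..: next=.  (t=0,i=0, bit20=0)
  nb #..##: next=.  (t=0,i=2, bit19=0)
  nb #..#.: next=#  (t=0,i=11, bit18=1)
  nb #...#: next=#  (t=5,i=11, bit17=1)
  nb #....: next=#  (t=1,i=1, bit16=1)
  nb .####: next=#  (t=0,i=4, bit15=1)
  nb .###.: next=.  (t=1,i=10, bit14=0)
  nb .##.#: next=.  (t=3,i=4, bit13=0)
  nb .##..: next=#  (t=2,i=6, bit12=1)
  nb .#.##: next=#  (t=2,i=4, bit11=1)
  nb .#.#.: next=#  (t=0,i=13, bit10=1)
  nb .#..#: next=.  (t=0,i=1, bit9=0)
  nb .#...: next=#  (t=1,i=5, bit8=1)
  nb ..###: next=.  (t=0,i=3, bit7=0)
  nb ..##.: next=.  (t=3,i=3, bit6=0)
  nb ..#.#: next=.  (t=0,i=12, bit5=0)
  nb ..#..: next=.  (t=1,i=4, bit4=0)
  nb ...##: next=.  (t=1,i=8, bit3=0)
  nb ...#.: next=#  (t=1,i=3, bit2=1)
  nb ....#: next=.  (t=1,i=2, bit1=0)
  nb .....: next=#  (t=2,i=9, bit0=1)
  bits 00011011001001111001110100000101 = 455580933

455580933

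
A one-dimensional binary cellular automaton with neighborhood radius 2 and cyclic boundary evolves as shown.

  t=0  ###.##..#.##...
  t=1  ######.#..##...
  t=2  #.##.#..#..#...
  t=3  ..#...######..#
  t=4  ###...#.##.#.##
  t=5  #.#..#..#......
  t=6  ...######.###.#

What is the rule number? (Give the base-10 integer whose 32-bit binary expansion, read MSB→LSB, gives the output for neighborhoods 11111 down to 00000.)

3091550869

  #####|#  b31=1 t=1,i=2
  ####.|.  b30=0 t=1,i=4
  ###.#|#  b29=1 t=0,i=2
  ###..|#  b28=1 t=3,i=11
  ##.##|#  b27=1 t=0,i=3
  ##.#.|.  b26=0 t=1,i=6
  ##..#|.  b25=0 t=0,i=6
  ##...|.  b24=0 t=0,i=12
  #.###|.  b23=0 t=4,i=13
  #.##.|#  b22=1 t=0,i=4
  #.#.#|.  b21=0 t=4,i=11
  #.#..|.  b20=0 t=1,i=7
  #..##|.  b19=0 t=1,i=9
  #..#.|#  b18=1 t=0,i=7
  #...#|.  b17=0 t=0,i=13
  #....|#  b16=1 t=5,i=10
  .####|.  b15=0 t=1,i=1
  .###.|#  b14=1 t=0,i=1
  .##.#|.  b13=0 t=2,i=3
  .##..|#  b12=1 t=0,i=5
  .#.##|.  b11=0 t=0,i=9
  .#.#.|.  b10=0 t=5,i=1
  .#..#|#  b9=1 t=1,i=8
  .#...|.  b8=0 t=2,i=12
  ..###|#  b7=1 t=0,i=0
  ..##.|.  b6=0 t=1,i=10
  ..#.#|.  b5=0 t=0,i=8
  ..#..|#  b4=1 t=2,i=8
  ...##|.  b3=0 t=0,i=14
  ...#.|#  b2=1 t=2,i=14
  ....#|.  b1=0 t=5,i=13
  .....|#  b0=1 t=5,i=11
  bits 10111000010001010101001010010101 = 3091550869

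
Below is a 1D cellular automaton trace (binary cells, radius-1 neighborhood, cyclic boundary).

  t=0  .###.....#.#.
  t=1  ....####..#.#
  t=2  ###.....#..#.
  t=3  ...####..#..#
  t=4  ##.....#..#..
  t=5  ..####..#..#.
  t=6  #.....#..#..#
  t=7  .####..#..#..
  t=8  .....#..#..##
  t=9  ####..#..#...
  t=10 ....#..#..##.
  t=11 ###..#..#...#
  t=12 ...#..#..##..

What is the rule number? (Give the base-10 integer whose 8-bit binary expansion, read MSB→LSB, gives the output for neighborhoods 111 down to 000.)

  ### -> .   bit 7 = 0  t=0,i=2
  ##. -> .   bit 6 = 0  t=0,i=3
  #.# -> #   bit 5 = 1  t=0,i=10
  #.. -> #   bit 4 = 1  t=0,i=4
  .## -> .   bit 3 = 0  t=0,i=1
  .#. -> .   bit 2 = 0  t=0,i=9
  ..# -> .   bit 1 = 0  t=0,i=0
  ... -> #   bit 0 = 1  t=0,i=5
  bits 00110001 = 49

49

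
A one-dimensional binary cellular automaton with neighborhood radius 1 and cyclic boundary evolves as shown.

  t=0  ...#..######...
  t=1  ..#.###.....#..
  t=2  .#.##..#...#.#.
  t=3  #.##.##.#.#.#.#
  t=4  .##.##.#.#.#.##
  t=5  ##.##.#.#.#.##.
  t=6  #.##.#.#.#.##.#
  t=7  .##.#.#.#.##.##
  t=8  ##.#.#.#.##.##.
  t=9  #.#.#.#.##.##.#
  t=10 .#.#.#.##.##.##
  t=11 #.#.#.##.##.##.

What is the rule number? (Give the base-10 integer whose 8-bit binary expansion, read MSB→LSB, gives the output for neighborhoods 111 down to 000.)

  ### -> .   bit 7 = 0  t=0,i=7
  ##. -> .   bit 6 = 0  t=0,i=11
  #.# -> #   bit 5 = 1  t=1,i=3
  #.. -> #   bit 4 = 1  t=0,i=4
  .## -> #   bit 3 = 1  t=0,i=6
  .#. -> .   bit 2 = 0  t=0,i=3
  ..# -> #   bit 1 = 1  t=0,i=2
  ... -> .   bit 0 = 0  t=0,i=0
  bits 00111010 = 58

58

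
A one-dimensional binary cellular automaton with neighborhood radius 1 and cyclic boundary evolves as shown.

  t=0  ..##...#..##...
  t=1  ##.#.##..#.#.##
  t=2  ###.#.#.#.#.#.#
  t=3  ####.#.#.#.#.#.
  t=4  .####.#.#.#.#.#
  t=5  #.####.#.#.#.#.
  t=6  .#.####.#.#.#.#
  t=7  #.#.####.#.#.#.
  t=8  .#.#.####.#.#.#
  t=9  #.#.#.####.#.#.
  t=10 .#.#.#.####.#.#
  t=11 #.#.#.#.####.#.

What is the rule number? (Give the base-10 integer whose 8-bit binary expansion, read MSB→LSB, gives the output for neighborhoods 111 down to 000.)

227

  nb ###: next=#  (t=1,i=0, bit7=1)
  nb ##.: next=#  (t=0,i=3, bit6=1)
  nb #.#: next=#  (t=1,i=2, bit5=1)
  nb #..: next=.  (t=0,i=4, bit4=0)
  nb .##: next=.  (t=0,i=2, bit3=0)
  nb .#.: next=.  (t=0,i=7, bit2=0)
  nb ..#: next=#  (t=0,i=1, bit1=1)
  nb ...: next=#  (t=0,i=0, bit0=1)
  bits 11100011 = 227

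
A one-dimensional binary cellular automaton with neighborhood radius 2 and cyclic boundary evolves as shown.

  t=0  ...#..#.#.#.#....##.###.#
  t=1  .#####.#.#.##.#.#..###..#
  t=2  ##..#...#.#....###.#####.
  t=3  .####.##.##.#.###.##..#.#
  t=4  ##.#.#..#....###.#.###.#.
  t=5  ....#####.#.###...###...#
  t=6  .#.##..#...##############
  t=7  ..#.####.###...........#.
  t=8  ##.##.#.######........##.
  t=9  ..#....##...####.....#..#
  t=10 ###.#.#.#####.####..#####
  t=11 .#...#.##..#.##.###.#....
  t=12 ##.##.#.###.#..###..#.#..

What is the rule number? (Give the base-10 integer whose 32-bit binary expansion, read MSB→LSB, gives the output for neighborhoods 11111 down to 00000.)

  [31] ##### => .  t=1,i=3
  [30] ####. => #  t=1,i=4
  [29] ###.# => .  t=0,i=22
  [28] ###.. => #  t=1,i=21
  [27] ##.## => #  t=0,i=19
  [26] ##.#. => .  t=0,i=23
  [25] ##..# => #  t=1,i=22
  [24] ##... => #  t=5,i=15
  [23] #.### => #  t=0,i=20
  [22] #.##. => .  t=1,i=11
  [21] #.#.# => .  t=0,i=8
  [20] #.#.. => #  t=0,i=12
  [19] #..## => .  t=1,i=18
  [18] #..#. => #  t=0,i=5
  [17] #...# => #  t=0,i=1
  [16] #.... => #  t=0,i=14
  [15] .#### => .  t=1,i=2
  [14] .###. => #  t=0,i=21
  [13] .##.# => .  t=0,i=18
  [12] .##.. => #  t=2,i=1
  [11] .#.## => #  t=1,i=0
  [10] .#.#. => #  t=0,i=7
  [9] .#..# => #  t=0,i=4
  [8] .#... => .  t=0,i=0
  [7] ..### => #  t=1,i=19
  [6] ..##. => .  t=0,i=17
  [5] ..#.# => .  t=0,i=6
  [4] ..#.. => #  t=0,i=3
  [3] ...## => #  t=0,i=16
  [2] ...#. => #  t=0,i=2
  [1] ....# => .  t=0,i=15
  [0] ..... => .  t=7,i=14
  bits 01011011100101110101111010011100 = 1536646812

1536646812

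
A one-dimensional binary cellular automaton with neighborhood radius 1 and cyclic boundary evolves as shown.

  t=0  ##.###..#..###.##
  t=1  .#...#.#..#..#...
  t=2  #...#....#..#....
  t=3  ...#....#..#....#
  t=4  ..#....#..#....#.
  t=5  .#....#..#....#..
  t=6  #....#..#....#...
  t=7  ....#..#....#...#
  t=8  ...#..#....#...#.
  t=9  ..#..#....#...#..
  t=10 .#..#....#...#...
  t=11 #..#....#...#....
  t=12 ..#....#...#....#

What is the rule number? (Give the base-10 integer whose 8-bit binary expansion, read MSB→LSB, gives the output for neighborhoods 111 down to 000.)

66

  nb ###: next=.  (t=0,i=0, bit7=0)
  nb ##.: next=#  (t=0,i=1, bit6=1)
  nb #.#: next=.  (t=0,i=2, bit5=0)
  nb #..: next=.  (t=0,i=6, bit4=0)
  nb .##: next=.  (t=0,i=3, bit3=0)
  nb .#.: next=.  (t=0,i=8, bit2=0)
  nb ..#: next=#  (t=0,i=7, bit1=1)
  nb ...: next=.  (t=1,i=3, bit0=0)
  bits 01000010 = 66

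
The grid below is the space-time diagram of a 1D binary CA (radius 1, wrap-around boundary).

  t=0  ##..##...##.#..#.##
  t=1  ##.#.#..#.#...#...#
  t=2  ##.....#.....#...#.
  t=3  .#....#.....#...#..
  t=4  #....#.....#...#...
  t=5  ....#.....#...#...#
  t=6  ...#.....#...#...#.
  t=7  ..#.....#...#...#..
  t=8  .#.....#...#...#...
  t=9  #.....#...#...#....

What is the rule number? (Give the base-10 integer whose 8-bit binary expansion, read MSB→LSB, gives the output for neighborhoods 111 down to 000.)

194

  [7] ### => #  t=0,i=0
  [6] ##. => #  t=0,i=1
  [5] #.# => .  t=0,i=11
  [4] #.. => .  t=0,i=2
  [3] .## => .  t=0,i=4
  [2] .#. => .  t=0,i=12
  [1] ..# => #  t=0,i=3
  [0] ... => .  t=0,i=7
  bits 11000010 = 194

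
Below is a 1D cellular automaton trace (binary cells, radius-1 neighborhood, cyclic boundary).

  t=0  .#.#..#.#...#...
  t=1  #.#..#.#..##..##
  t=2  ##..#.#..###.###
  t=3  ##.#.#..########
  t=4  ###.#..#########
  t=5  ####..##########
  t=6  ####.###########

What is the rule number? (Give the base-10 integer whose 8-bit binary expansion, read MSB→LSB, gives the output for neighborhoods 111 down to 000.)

  nb ###: next=#  (t=1,i=15, bit7=1)
  nb ##.: next=#  (t=1,i=0, bit6=1)
  nb #.#: next=#  (t=0,i=2, bit5=1)
  nb #..: next=.  (t=0,i=4, bit4=0)
  nb .##: next=#  (t=1,i=10, bit3=1)
  nb .#.: next=.  (t=0,i=1, bit2=0)
  nb ..#: next=#  (t=0,i=0, bit1=1)
  nb ...: next=#  (t=0,i=10, bit0=1)
  bits 11101011 = 235

235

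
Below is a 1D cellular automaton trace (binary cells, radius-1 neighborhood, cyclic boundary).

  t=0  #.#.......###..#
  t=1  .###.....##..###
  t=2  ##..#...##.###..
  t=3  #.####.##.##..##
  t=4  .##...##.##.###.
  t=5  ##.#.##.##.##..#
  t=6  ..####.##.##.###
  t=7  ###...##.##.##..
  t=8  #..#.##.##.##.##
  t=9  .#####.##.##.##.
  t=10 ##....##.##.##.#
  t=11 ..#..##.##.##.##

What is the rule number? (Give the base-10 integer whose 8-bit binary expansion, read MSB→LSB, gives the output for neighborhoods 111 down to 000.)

  ### -> .   bit 7 = 0  t=0,i=11
  ##. -> .   bit 6 = 0  t=0,i=0
  #.# -> #   bit 5 = 1  t=0,i=1
  #.. -> #   bit 4 = 1  t=0,i=3
  .## -> #   bit 3 = 1  t=0,i=10
  .#. -> #   bit 2 = 1  t=0,i=2
  ..# -> #   bit 1 = 1  t=0,i=9
  ... -> .   bit 0 = 0  t=0,i=4
  bits 00111110 = 62

62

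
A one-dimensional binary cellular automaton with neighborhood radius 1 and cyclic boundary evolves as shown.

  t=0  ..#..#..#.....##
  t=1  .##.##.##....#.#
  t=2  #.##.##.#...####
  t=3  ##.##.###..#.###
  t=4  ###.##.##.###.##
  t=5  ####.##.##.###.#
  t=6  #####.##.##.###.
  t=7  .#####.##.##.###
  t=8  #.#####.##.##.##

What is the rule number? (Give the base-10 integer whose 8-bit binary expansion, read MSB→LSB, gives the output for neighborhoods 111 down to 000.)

  [7] ### => #  t=2,i=13
  [6] ##. => #  t=0,i=15
  [5] #.# => #  t=1,i=0
  [4] #.. => .  t=0,i=0
  [3] .## => .  t=0,i=14
  [2] .#. => #  t=0,i=2
  [1] ..# => #  t=0,i=1
  [0] ... => .  t=0,i=10
  bits 11100110 = 230

230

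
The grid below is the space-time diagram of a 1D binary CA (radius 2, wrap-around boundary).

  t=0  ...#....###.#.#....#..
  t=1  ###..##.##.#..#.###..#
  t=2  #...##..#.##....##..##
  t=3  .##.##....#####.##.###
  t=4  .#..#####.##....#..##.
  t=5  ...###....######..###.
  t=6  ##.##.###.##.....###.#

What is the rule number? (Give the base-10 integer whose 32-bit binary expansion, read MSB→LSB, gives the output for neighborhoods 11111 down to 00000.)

  [31] ##### => .  t=3,i=12
  [30] ####. => .  t=1,i=1
  [29] ###.# => .  t=0,i=10
  [28] ###.. => .  t=1,i=2
  [27] ##.## => .  t=1,i=7
  [26] ##.#. => #  t=0,i=11
  [25] ##..# => .  t=1,i=3
  [24] ##... => #  t=2,i=1
  [23] #.### => #  t=1,i=16
  [22] #.##. => #  t=1,i=8
  [21] #.#.# => .  t=0,i=12
  [20] #.#.. => #  t=0,i=14
  [19] #..## => #  t=1,i=4
  [18] #..#. => .  t=1,i=13
  [17] #...# => #  t=2,i=2
  [16] #.... => #  t=0,i=5
  [15] .#### => #  t=1,i=0
  [14] .###. => #  t=0,i=9
  [13] .##.# => .  t=1,i=6
  [12] .##.. => #  t=2,i=5
  [11] .#.## => .  t=1,i=15
  [10] .#.#. => .  t=0,i=13
  [9] .#..# => .  t=1,i=12
  [8] .#... => .  t=0,i=4
  [7] ..### => #  t=0,i=8
  [6] ..##. => #  t=1,i=5
  [5] ..#.# => .  t=1,i=14
  [4] ..#.. => .  t=0,i=3
  [3] ...## => .  t=0,i=7
  [2] ...#. => #  t=0,i=2
  [1] ....# => #  t=0,i=1
  [0] ..... => #  t=0,i=0
  bits 00000101110110111101000011000111 = 98291911

98291911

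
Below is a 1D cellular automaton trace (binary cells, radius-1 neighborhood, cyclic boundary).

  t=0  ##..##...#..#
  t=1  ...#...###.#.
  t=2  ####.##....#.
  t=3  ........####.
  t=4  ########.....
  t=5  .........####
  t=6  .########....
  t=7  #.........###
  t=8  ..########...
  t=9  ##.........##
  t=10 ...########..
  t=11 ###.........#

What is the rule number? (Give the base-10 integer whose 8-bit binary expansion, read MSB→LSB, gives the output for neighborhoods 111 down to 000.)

  ###|.  b7=0 t=0,i=0
  ##.|.  b6=0 t=0,i=1
  #.#|.  b5=0 t=1,i=10
  #..|.  b4=0 t=0,i=2
  .##|.  b3=0 t=0,i=4
  .#.|#  b2=1 t=0,i=9
  ..#|#  b1=1 t=0,i=3
  ...|#  b0=1 t=0,i=7
  bits 00000111 = 7

7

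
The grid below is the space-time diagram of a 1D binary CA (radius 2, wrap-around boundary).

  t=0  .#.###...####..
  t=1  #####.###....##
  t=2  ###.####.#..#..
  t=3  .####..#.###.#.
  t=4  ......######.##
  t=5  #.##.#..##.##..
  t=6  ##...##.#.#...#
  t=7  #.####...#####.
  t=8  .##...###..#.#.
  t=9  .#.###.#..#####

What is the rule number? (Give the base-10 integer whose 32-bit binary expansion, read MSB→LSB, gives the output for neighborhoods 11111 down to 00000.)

2845200237

  ##### -> #   bit 31 = 1  t=1,i=0
  ####. -> .   bit 30 = 0  t=0,i=11
  ###.# -> #   bit 29 = 1  t=1,i=4
  ###.. -> .   bit 28 = 0  t=0,i=5
  ##.## -> #   bit 27 = 1  t=1,i=5
  ##.#. -> .   bit 26 = 0  t=2,i=8
  ##..# -> .   bit 25 = 0  t=3,i=5
  ##... -> #   bit 24 = 1  t=0,i=6
  #.### -> #   bit 23 = 1  t=0,i=3
  #.##. -> .   bit 22 = 0  t=4,i=13
  #.#.# -> .   bit 21 = 0  t=6,i=8
  #.#.. -> #   bit 20 = 1  t=2,i=9
  #..## -> .   bit 19 = 0  t=2,i=14
  #..#. -> #   bit 18 = 1  t=2,i=11
  #...# -> #   bit 17 = 1  t=0,i=7
  #.... -> .   bit 16 = 0  t=1,i=10
  .#### -> .   bit 15 = 0  t=0,i=10
  .###. -> #   bit 14 = 1  t=0,i=4
  .##.# -> .   bit 13 = 0  t=5,i=3
  .##.. -> .   bit 12 = 0  t=4,i=14
  .#.## -> #   bit 11 = 1  t=0,i=2
  .#.#. -> #   bit 10 = 1  t=6,i=9
  .#..# -> #   bit 9 = 1  t=2,i=10
  .#... -> #   bit 8 = 1  t=6,i=11
  ..### -> .   bit 7 = 0  t=0,i=9
  ..##. -> #   bit 6 = 1  t=5,i=8
  ..#.# -> #   bit 5 = 1  t=0,i=1
  ..#.. -> .   bit 4 = 0  t=2,i=12
  ...## -> #   bit 3 = 1  t=0,i=8
  ...#. -> #   bit 2 = 1  t=0,i=0
  ....# -> .   bit 1 = 0  t=1,i=11
  ..... -> #   bit 0 = 1  t=4,i=2
  bits 10101001100101100100111101101101 = 2845200237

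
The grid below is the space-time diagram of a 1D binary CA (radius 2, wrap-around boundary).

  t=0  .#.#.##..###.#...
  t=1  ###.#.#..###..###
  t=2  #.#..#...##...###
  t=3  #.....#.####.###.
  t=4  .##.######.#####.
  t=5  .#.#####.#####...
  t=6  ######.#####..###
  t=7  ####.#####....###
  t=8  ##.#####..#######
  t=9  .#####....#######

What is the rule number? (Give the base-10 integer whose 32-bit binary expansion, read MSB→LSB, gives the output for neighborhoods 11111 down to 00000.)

2843860462

  ##### -> #   bit 31 = 1  t=1,i=0
  ####. -> .   bit 30 = 0  t=1,i=1
  ###.# -> #   bit 29 = 1  t=0,i=11
  ###.. -> .   bit 28 = 0  t=1,i=11
  ##.## -> #   bit 27 = 1  t=3,i=12
  ##.#. -> .   bit 26 = 0  t=0,i=12
  ##..# -> .   bit 25 = 0  t=0,i=7
  ##... -> #   bit 24 = 1  t=2,i=11
  #.### -> #   bit 23 = 1  t=3,i=8
  #.##. -> .   bit 22 = 0  t=0,i=5
  #.#.# -> .   bit 21 = 0  t=0,i=3
  #.#.. -> .   bit 20 = 0  t=0,i=13
  #..## -> .   bit 19 = 0  t=0,i=8
  #..#. -> .   bit 18 = 0  t=2,i=4
  #...# -> .   bit 17 = 0  t=2,i=7
  #.... -> #   bit 16 = 1  t=0,i=15
  .#### -> #   bit 15 = 1  t=1,i=15
  .###. -> #   bit 14 = 1  t=0,i=10
  .##.# -> .   bit 13 = 0  t=4,i=2
  .##.. -> #   bit 12 = 1  t=0,i=6
  .#.## -> #   bit 11 = 1  t=0,i=4
  .#.#. -> #   bit 10 = 1  t=0,i=2
  .#..# -> .   bit 9 = 0  t=1,i=7
  .#... -> #   bit 8 = 1  t=0,i=14
  ..### -> #   bit 7 = 1  t=0,i=9
  ..##. -> #   bit 6 = 1  t=2,i=9
  ..#.# -> #   bit 5 = 1  t=0,i=1
  ..#.. -> .   bit 4 = 0  t=2,i=5
  ...## -> #   bit 3 = 1  t=2,i=8
  ...#. -> #   bit 2 = 1  t=0,i=0
  ....# -> #   bit 1 = 1  t=0,i=16
  ..... -> .   bit 0 = 0  t=3,i=3
  bits 10101001100000011101110111101110 = 2843860462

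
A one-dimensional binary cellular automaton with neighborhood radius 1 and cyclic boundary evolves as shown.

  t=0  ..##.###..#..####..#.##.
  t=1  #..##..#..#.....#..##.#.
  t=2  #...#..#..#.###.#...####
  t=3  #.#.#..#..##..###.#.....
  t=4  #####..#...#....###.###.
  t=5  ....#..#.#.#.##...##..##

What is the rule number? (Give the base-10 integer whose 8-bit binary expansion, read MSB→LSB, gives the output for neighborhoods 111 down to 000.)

  ### -> .   bit 7 = 0  t=0,i=6
  ##. -> #   bit 6 = 1  t=0,i=3
  #.# -> #   bit 5 = 1  t=0,i=4
  #.. -> .   bit 4 = 0  t=0,i=8
  .## -> .   bit 3 = 0  t=0,i=2
  .#. -> #   bit 2 = 1  t=0,i=10
  ..# -> .   bit 1 = 0  t=0,i=1
  ... -> #   bit 0 = 1  t=0,i=0
  bits 01100101 = 101

101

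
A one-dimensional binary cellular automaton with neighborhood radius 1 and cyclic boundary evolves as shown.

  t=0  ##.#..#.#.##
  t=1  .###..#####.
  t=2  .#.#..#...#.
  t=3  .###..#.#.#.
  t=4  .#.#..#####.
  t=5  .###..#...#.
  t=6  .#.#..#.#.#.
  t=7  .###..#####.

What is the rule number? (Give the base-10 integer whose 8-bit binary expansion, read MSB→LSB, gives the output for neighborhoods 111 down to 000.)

109

  [7] ### => .  t=0,i=0
  [6] ##. => #  t=0,i=1
  [5] #.# => #  t=0,i=2
  [4] #.. => .  t=0,i=4
  [3] .## => #  t=0,i=10
  [2] .#. => #  t=0,i=3
  [1] ..# => .  t=0,i=5
  [0] ... => #  t=2,i=8
  bits 01101101 = 109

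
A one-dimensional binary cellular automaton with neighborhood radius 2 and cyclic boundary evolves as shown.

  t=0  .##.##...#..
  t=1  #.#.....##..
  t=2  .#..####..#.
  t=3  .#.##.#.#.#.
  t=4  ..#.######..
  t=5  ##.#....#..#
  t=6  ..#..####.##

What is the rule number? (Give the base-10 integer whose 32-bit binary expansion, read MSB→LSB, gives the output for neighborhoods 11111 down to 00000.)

1177103519

  ##### -> .   bit 31 = 0  t=4,i=6
  ####. -> #   bit 30 = 1  t=2,i=6
  ###.# -> .   bit 29 = 0  t=5,i=1
  ###.. -> .   bit 28 = 0  t=2,i=7
  ##.## -> .   bit 27 = 0  t=0,i=3
  ##.#. -> #   bit 26 = 1  t=3,i=5
  ##..# -> #   bit 25 = 1  t=1,i=10
  ##... -> .   bit 24 = 0  t=0,i=6
  #.### -> .   bit 23 = 0  t=4,i=4
  #.##. -> .   bit 22 = 0  t=0,i=4
  #.#.# -> #   bit 21 = 1  t=3,i=6
  #.#.. -> .   bit 20 = 0  t=1,i=2
  #..## -> #   bit 19 = 1  t=2,i=3
  #..#. -> .   bit 18 = 0  t=1,i=11
  #...# -> .   bit 17 = 0  t=0,i=7
  #.... -> #   bit 16 = 1  t=1,i=4
  .#### -> .   bit 15 = 0  t=2,i=5
  .###. -> .   bit 14 = 0  t=5,i=0
  .##.# -> #   bit 13 = 1  t=0,i=2
  .##.. -> .   bit 12 = 0  t=0,i=5
  .#.## -> #   bit 11 = 1  t=3,i=2
  .#.#. -> #   bit 10 = 1  t=1,i=1
  .#..# -> .   bit 9 = 0  t=2,i=2
  .#... -> .   bit 8 = 0  t=0,i=10
  ..### -> #   bit 7 = 1  t=2,i=4
  ..##. -> .   bit 6 = 0  t=0,i=1
  ..#.# -> .   bit 5 = 0  t=1,i=0
  ..#.. -> #   bit 4 = 1  t=0,i=9
  ...## -> #   bit 3 = 1  t=0,i=0
  ...#. -> #   bit 2 = 1  t=0,i=8
  ....# -> #   bit 1 = 1  t=1,i=6
  ..... -> #   bit 0 = 1  t=1,i=5
  bits 01000110001010010010110010011111 = 1177103519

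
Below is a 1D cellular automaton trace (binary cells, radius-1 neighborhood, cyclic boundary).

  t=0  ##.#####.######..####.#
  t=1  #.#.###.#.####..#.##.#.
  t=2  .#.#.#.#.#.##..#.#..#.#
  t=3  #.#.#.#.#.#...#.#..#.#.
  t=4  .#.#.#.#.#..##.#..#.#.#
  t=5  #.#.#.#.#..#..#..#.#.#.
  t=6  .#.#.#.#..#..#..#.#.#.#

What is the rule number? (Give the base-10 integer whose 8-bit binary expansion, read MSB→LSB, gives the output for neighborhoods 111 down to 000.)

163

  nb ###: next=#  (t=0,i=0, bit7=1)
  nb ##.: next=.  (t=0,i=1, bit6=0)
  nb #.#: next=#  (t=0,i=2, bit5=1)
  nb #..: next=.  (t=0,i=15, bit4=0)
  nb .##: next=.  (t=0,i=3, bit3=0)
  nb .#.: next=.  (t=1,i=0, bit2=0)
  nb ..#: next=#  (t=0,i=16, bit1=1)
  nb ...: next=#  (t=3,i=12, bit0=1)
  bits 10100011 = 163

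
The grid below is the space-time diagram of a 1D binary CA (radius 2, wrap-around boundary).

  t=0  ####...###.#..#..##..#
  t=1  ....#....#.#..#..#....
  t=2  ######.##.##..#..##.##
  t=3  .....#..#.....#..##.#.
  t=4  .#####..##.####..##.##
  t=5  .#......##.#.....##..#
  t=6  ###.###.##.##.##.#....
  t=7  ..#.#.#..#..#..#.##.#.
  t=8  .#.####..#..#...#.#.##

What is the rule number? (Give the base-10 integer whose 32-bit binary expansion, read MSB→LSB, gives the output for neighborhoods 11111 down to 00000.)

565194071

  [31] ##### => .  t=0,i=1
  [30] ####. => .  t=0,i=2
  [29] ###.# => #  t=0,i=9
  [28] ###.. => .  t=0,i=3
  [27] ##.## => .  t=2,i=6
  [26] ##.#. => .  t=0,i=10
  [25] ##..# => .  t=0,i=19
  [24] ##... => #  t=0,i=4
  [23] #.### => #  t=2,i=20
  [22] #.##. => .  t=2,i=7
  [21] #.#.# => #  t=7,i=4
  [20] #.#.. => #  t=0,i=11
  [19] #..## => .  t=0,i=16
  [18] #..#. => .  t=0,i=13
  [17] #...# => .  t=0,i=5
  [16] #.... => .  t=1,i=6
  [15] .#### => .  t=0,i=0
  [14] .###. => .  t=0,i=8
  [13] .##.# => #  t=2,i=8
  [12] .##.. => .  t=0,i=18
  [11] .#.## => #  t=7,i=16
  [10] .#.#. => #  t=1,i=10
  [9] .#..# => .  t=0,i=12
  [8] .#... => #  t=1,i=5
  [7] ..### => .  t=0,i=7
  [6] ..##. => #  t=0,i=17
  [5] ..#.# => .  t=1,i=9
  [4] ..#.. => #  t=0,i=14
  [3] ...## => .  t=0,i=6
  [2] ...#. => #  t=1,i=3
  [1] ....# => #  t=1,i=2
  [0] ..... => #  t=1,i=0
  bits 00100001101100000010110101010111 = 565194071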